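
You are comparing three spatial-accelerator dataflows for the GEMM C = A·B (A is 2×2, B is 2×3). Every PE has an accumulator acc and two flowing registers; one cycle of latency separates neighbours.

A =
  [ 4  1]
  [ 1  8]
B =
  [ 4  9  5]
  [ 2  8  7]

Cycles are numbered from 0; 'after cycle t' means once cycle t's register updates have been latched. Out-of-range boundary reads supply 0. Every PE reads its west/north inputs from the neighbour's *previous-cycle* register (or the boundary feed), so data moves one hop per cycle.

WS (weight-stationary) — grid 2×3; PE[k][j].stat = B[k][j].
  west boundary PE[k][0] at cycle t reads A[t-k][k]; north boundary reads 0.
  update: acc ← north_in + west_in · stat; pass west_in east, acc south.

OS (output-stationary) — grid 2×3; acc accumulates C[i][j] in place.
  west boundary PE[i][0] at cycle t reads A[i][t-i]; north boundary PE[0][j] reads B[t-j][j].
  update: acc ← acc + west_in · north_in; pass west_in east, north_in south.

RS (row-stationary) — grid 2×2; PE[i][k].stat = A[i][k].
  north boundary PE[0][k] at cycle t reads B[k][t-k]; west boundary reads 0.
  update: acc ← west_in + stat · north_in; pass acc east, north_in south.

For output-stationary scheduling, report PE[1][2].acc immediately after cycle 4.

PE[1][2].acc = 61

OS on a 2×3 grid — tracing PE[1][2] and its feeders:
  t=0 PE[0][2]: acc=0 h=0 v=0
  t=0 PE[1][1]: acc=0 h=0 v=0
  t=0 PE[1][2]: acc=0 h=0 v=0
  t=1 PE[0][2]: acc=0 h=0 v=0
  t=1 PE[1][1]: acc=0 h=0 v=0
  t=1 PE[1][2]: acc=0 h=0 v=0
  t=2 PE[0][2]: acc=20 h=4 v=5
  t=2 PE[1][1]: acc=9 h=1 v=9
  t=2 PE[1][2]: acc=0 h=0 v=0
  t=3 PE[0][2]: acc=27 h=1 v=7
  t=3 PE[1][1]: acc=73 h=8 v=8
  t=3 PE[1][2]: acc=5 h=1 v=5
  t=4 PE[0][2]: acc=27 h=0 v=0
  t=4 PE[1][1]: acc=73 h=0 v=0
  t=4 PE[1][2]: acc=61 h=8 v=7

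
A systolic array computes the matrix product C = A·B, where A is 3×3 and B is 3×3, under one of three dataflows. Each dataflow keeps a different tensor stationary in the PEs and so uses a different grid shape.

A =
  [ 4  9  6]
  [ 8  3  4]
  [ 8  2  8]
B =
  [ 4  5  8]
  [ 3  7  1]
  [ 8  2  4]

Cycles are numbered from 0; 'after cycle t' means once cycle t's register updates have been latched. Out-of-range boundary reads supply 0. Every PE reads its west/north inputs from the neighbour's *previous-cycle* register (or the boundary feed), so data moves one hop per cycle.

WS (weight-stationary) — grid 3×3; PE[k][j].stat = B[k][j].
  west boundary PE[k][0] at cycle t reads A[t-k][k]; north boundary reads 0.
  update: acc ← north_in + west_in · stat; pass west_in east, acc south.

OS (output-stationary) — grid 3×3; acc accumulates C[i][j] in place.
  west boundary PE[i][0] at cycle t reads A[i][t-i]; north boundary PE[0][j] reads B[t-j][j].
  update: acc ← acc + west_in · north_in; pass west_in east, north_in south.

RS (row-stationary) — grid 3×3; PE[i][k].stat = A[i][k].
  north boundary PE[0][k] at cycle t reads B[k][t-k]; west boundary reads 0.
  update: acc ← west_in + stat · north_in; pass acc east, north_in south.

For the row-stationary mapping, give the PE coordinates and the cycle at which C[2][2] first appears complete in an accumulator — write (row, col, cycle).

(row, col, cycle) = (2, 2, 6)

RS: C[2][2] accumulates in PE[2][2]:
  step 0 · PE2,2: acc=0; fwd→0 fwd↓0
  step 1 · PE2,2: acc=0; fwd→0 fwd↓0
  step 2 · PE2,2: acc=0; fwd→0 fwd↓0
  step 3 · PE2,2: acc=0; fwd→0 fwd↓0
  step 4 · PE2,2: acc=102; fwd→102 fwd↓8
  step 5 · PE2,2: acc=70; fwd→70 fwd↓2
  step 6 · PE2,2: acc=98; fwd→98 fwd↓4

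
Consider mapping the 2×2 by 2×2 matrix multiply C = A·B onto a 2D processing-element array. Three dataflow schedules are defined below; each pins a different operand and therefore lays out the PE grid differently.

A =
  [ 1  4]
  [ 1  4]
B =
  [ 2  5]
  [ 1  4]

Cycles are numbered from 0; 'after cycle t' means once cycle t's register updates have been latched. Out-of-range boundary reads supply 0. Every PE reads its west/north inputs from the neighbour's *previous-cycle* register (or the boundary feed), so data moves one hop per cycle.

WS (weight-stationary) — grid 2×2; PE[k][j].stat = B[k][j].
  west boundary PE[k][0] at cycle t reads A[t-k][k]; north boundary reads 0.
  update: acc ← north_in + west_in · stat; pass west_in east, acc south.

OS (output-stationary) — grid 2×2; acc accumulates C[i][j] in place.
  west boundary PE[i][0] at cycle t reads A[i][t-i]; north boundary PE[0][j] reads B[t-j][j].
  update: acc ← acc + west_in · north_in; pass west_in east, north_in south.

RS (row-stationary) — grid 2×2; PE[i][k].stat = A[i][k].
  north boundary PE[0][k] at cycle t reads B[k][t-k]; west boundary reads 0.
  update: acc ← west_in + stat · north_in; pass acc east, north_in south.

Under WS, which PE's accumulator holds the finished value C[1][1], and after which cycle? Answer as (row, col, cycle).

WS — PE[1][1] is where C[1][1] collects:
  step 0 · PE1,1: acc=0; fwd→0 fwd↓0
  step 1 · PE1,1: acc=0; fwd→0 fwd↓0
  step 2 · PE1,1: acc=21; fwd→4 fwd↓21
  step 3 · PE1,1: acc=21; fwd→4 fwd↓21

(row, col, cycle) = (1, 1, 3)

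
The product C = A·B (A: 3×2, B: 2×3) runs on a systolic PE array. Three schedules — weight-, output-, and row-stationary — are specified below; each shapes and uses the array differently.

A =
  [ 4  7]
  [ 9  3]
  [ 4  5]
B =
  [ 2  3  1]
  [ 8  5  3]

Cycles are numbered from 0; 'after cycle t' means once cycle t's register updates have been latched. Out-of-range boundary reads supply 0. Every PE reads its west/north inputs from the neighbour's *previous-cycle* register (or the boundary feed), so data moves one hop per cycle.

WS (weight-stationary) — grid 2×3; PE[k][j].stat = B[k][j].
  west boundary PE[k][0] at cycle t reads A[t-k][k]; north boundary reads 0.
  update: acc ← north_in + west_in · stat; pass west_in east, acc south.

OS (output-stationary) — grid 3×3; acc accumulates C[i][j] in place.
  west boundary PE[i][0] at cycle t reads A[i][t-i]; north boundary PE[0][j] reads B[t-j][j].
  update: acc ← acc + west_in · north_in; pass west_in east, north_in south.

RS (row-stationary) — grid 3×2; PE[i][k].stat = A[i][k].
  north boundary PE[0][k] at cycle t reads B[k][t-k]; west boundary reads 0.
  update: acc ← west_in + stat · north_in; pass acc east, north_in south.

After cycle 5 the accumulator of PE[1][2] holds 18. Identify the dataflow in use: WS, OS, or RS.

dataflow = OS

WS (2×3 grid), PE[1][2]:
  cycle 0: PE[1][2] → acc 0, east 0, south 0
  cycle 1: PE[1][2] → acc 0, east 0, south 0
  cycle 2: PE[1][2] → acc 0, east 0, south 0
  cycle 3: PE[1][2] → acc 25, east 7, south 25
  cycle 4: PE[1][2] → acc 18, east 3, south 18
  cycle 5: PE[1][2] → acc 19, east 5, south 19
OS (3×3 grid), PE[1][2]:
  cycle 0: PE[1][2] → acc 0, east 0, south 0
  cycle 1: PE[1][2] → acc 0, east 0, south 0
  cycle 2: PE[1][2] → acc 0, east 0, south 0
  cycle 3: PE[1][2] → acc 9, east 9, south 1
  cycle 4: PE[1][2] → acc 18, east 3, south 3
  cycle 5: PE[1][2] → acc 18, east 0, south 0
— RS: 3×2 array has no PE[1][2].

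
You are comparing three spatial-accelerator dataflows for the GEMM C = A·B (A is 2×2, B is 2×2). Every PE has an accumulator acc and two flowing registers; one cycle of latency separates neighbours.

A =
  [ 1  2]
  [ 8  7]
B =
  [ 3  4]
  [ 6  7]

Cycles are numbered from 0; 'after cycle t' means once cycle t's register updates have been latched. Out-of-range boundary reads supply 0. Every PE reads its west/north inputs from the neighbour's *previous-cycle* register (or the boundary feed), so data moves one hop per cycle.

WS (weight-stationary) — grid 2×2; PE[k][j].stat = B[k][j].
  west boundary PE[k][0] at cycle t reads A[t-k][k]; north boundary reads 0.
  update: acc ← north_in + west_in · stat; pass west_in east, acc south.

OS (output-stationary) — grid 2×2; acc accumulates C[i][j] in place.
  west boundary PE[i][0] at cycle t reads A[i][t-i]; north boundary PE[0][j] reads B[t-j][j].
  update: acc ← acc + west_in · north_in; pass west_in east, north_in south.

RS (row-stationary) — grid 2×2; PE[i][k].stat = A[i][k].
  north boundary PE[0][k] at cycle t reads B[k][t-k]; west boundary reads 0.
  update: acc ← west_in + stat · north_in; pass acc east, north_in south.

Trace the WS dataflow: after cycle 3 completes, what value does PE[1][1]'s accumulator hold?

WS on a 2×2 grid — tracing PE[1][1] and its feeders:
  cycle 0: PE[0][1] → acc 0, east 0, south 0
  cycle 0: PE[1][0] → acc 0, east 0, south 0
  cycle 0: PE[1][1] → acc 0, east 0, south 0
  cycle 1: PE[0][1] → acc 4, east 1, south 4
  cycle 1: PE[1][0] → acc 15, east 2, south 15
  cycle 1: PE[1][1] → acc 0, east 0, south 0
  cycle 2: PE[0][1] → acc 32, east 8, south 32
  cycle 2: PE[1][0] → acc 66, east 7, south 66
  cycle 2: PE[1][1] → acc 18, east 2, south 18
  cycle 3: PE[0][1] → acc 0, east 0, south 0
  cycle 3: PE[1][0] → acc 0, east 0, south 0
  cycle 3: PE[1][1] → acc 81, east 7, south 81

PE[1][1].acc = 81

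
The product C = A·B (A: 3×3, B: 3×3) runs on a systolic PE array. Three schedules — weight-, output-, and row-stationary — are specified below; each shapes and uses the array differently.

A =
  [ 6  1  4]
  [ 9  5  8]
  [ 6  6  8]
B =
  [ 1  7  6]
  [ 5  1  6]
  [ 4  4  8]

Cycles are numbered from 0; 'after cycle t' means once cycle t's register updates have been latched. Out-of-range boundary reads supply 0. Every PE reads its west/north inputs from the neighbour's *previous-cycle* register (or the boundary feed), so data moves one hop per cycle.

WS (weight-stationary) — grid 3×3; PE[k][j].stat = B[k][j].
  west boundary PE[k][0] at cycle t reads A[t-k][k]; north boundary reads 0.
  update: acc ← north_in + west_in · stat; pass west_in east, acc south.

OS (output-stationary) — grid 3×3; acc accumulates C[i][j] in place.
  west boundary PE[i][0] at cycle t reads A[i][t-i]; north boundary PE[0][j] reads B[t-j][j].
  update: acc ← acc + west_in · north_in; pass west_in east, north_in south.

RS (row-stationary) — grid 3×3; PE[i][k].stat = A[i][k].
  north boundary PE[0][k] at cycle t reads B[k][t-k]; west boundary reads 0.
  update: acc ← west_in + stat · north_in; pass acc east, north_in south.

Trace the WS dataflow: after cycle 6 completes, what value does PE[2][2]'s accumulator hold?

WS on a 3×3 grid — tracing PE[2][2] and its feeders:
  t=0 PE[1][2]: acc=0 h=0 v=0
  t=0 PE[2][1]: acc=0 h=0 v=0
  t=0 PE[2][2]: acc=0 h=0 v=0
  t=1 PE[1][2]: acc=0 h=0 v=0
  t=1 PE[2][1]: acc=0 h=0 v=0
  t=1 PE[2][2]: acc=0 h=0 v=0
  t=2 PE[1][2]: acc=0 h=0 v=0
  t=2 PE[2][1]: acc=0 h=0 v=0
  t=2 PE[2][2]: acc=0 h=0 v=0
  t=3 PE[1][2]: acc=42 h=1 v=42
  t=3 PE[2][1]: acc=59 h=4 v=59
  t=3 PE[2][2]: acc=0 h=0 v=0
  t=4 PE[1][2]: acc=84 h=5 v=84
  t=4 PE[2][1]: acc=100 h=8 v=100
  t=4 PE[2][2]: acc=74 h=4 v=74
  t=5 PE[1][2]: acc=72 h=6 v=72
  t=5 PE[2][1]: acc=80 h=8 v=80
  t=5 PE[2][2]: acc=148 h=8 v=148
  t=6 PE[1][2]: acc=0 h=0 v=0
  t=6 PE[2][1]: acc=0 h=0 v=0
  t=6 PE[2][2]: acc=136 h=8 v=136

PE[2][2].acc = 136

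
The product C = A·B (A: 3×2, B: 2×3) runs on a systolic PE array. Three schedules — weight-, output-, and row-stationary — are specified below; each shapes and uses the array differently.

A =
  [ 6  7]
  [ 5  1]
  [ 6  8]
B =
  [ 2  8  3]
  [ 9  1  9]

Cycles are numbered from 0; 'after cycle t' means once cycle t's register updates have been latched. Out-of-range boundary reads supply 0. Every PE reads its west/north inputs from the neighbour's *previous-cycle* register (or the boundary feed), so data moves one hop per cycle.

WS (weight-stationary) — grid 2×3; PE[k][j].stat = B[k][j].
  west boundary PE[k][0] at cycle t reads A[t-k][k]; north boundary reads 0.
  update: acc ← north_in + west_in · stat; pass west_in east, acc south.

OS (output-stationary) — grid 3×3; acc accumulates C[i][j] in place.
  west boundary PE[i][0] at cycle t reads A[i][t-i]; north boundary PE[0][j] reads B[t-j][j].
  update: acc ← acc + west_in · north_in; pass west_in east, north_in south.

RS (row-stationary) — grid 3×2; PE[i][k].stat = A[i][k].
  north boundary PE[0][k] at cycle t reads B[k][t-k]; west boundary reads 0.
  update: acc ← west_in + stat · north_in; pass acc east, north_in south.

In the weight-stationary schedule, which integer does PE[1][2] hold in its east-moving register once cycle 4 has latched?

register = 1

Tracing WS — 2×3 array, target PE[1][2]:
  @0  [0,2]  acc 0  |  →0  ↓0
  @0  [1,1]  acc 0  |  →0  ↓0
  @0  [1,2]  acc 0  |  →0  ↓0
  @1  [0,2]  acc 0  |  →0  ↓0
  @1  [1,1]  acc 0  |  →0  ↓0
  @1  [1,2]  acc 0  |  →0  ↓0
  @2  [0,2]  acc 18  |  →6  ↓18
  @2  [1,1]  acc 55  |  →7  ↓55
  @2  [1,2]  acc 0  |  →0  ↓0
  @3  [0,2]  acc 15  |  →5  ↓15
  @3  [1,1]  acc 41  |  →1  ↓41
  @3  [1,2]  acc 81  |  →7  ↓81
  @4  [0,2]  acc 18  |  →6  ↓18
  @4  [1,1]  acc 56  |  →8  ↓56
  @4  [1,2]  acc 24  |  →1  ↓24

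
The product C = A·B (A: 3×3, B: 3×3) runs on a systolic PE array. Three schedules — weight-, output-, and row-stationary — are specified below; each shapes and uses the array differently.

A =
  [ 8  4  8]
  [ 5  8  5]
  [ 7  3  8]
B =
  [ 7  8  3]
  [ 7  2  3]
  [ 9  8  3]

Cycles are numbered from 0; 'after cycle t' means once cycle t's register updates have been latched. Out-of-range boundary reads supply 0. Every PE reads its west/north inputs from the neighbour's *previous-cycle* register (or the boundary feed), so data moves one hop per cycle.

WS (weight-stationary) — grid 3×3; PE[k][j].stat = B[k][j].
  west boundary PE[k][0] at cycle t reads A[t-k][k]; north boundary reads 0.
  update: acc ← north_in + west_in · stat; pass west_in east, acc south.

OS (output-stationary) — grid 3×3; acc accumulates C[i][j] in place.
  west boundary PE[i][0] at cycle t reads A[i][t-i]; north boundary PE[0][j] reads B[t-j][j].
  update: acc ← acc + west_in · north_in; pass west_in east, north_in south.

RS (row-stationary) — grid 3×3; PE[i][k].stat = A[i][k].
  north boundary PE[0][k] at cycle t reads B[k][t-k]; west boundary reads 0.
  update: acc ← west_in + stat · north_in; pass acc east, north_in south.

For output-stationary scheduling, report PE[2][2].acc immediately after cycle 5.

OS 3×3: PE[2][2] cycle-by-cycle (with neighbour feeds):
  cycle 0: PE[1][2] → acc 0, east 0, south 0
  cycle 0: PE[2][1] → acc 0, east 0, south 0
  cycle 0: PE[2][2] → acc 0, east 0, south 0
  cycle 1: PE[1][2] → acc 0, east 0, south 0
  cycle 1: PE[2][1] → acc 0, east 0, south 0
  cycle 1: PE[2][2] → acc 0, east 0, south 0
  cycle 2: PE[1][2] → acc 0, east 0, south 0
  cycle 2: PE[2][1] → acc 0, east 0, south 0
  cycle 2: PE[2][2] → acc 0, east 0, south 0
  cycle 3: PE[1][2] → acc 15, east 5, south 3
  cycle 3: PE[2][1] → acc 56, east 7, south 8
  cycle 3: PE[2][2] → acc 0, east 0, south 0
  cycle 4: PE[1][2] → acc 39, east 8, south 3
  cycle 4: PE[2][1] → acc 62, east 3, south 2
  cycle 4: PE[2][2] → acc 21, east 7, south 3
  cycle 5: PE[1][2] → acc 54, east 5, south 3
  cycle 5: PE[2][1] → acc 126, east 8, south 8
  cycle 5: PE[2][2] → acc 30, east 3, south 3

PE[2][2].acc = 30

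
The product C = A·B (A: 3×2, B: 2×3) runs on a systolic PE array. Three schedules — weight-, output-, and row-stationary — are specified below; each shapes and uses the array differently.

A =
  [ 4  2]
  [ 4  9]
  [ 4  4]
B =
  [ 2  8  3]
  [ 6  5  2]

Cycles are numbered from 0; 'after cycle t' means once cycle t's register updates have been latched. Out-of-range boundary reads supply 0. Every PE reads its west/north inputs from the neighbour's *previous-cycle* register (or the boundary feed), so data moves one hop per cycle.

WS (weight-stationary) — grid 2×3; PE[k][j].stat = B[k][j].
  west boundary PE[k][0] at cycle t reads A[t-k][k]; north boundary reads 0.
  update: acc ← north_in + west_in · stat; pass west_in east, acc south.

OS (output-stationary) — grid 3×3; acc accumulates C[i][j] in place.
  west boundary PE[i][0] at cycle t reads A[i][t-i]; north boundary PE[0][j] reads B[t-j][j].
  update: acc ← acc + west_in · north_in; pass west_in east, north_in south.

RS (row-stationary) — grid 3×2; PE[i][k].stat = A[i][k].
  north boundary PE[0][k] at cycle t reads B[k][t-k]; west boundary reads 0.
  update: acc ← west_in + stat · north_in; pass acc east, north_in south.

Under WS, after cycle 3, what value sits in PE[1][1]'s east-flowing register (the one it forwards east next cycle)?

WS on a 2×3 grid — tracing PE[1][1] and its feeders:
  step 0 · PE0,1: acc=0; fwd→0 fwd↓0
  step 0 · PE1,0: acc=0; fwd→0 fwd↓0
  step 0 · PE1,1: acc=0; fwd→0 fwd↓0
  step 1 · PE0,1: acc=32; fwd→4 fwd↓32
  step 1 · PE1,0: acc=20; fwd→2 fwd↓20
  step 1 · PE1,1: acc=0; fwd→0 fwd↓0
  step 2 · PE0,1: acc=32; fwd→4 fwd↓32
  step 2 · PE1,0: acc=62; fwd→9 fwd↓62
  step 2 · PE1,1: acc=42; fwd→2 fwd↓42
  step 3 · PE0,1: acc=32; fwd→4 fwd↓32
  step 3 · PE1,0: acc=32; fwd→4 fwd↓32
  step 3 · PE1,1: acc=77; fwd→9 fwd↓77

register = 9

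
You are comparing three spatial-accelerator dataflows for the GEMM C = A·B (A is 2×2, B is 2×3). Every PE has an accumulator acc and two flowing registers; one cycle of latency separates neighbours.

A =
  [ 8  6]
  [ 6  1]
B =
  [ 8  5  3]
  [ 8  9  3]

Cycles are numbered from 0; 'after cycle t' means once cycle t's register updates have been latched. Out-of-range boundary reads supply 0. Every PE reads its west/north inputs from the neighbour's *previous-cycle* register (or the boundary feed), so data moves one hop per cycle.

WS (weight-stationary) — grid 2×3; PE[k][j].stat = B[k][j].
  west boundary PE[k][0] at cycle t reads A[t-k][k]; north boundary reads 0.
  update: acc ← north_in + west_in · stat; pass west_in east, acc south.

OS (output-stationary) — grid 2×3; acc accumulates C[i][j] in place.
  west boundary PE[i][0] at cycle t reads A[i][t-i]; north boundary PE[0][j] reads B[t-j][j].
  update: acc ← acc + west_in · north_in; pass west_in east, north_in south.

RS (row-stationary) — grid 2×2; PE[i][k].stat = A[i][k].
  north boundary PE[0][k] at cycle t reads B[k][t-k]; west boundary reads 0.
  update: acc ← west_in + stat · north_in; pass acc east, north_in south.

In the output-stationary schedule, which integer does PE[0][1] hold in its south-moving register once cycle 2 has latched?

register = 9

OS on a 2×3 grid — tracing PE[0][1] and its feeders:
  cycle 0: PE[0][0] → acc 64, east 8, south 8
  cycle 0: PE[0][1] → acc 0, east 0, south 0
  cycle 1: PE[0][0] → acc 112, east 6, south 8
  cycle 1: PE[0][1] → acc 40, east 8, south 5
  cycle 2: PE[0][0] → acc 112, east 0, south 0
  cycle 2: PE[0][1] → acc 94, east 6, south 9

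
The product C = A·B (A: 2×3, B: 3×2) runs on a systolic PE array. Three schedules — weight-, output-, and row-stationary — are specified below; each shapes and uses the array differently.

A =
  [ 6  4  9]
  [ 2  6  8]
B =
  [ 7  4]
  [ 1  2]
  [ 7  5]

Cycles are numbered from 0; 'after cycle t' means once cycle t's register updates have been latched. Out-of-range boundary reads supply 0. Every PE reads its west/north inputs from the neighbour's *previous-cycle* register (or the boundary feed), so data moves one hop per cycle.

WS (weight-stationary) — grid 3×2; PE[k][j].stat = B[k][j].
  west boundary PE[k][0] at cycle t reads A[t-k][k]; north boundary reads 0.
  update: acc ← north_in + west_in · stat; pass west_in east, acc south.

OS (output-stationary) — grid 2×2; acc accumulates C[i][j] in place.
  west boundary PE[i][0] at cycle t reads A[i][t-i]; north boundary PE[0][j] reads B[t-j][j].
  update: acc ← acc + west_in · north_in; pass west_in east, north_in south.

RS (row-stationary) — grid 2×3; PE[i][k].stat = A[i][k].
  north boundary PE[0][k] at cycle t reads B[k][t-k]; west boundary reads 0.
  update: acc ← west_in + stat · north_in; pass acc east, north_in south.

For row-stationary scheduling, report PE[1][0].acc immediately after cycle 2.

PE[1][0].acc = 8

Tracing RS — 2×3 array, target PE[1][0]:
  @0  [0,0]  acc 42  |  →42  ↓7
  @0  [1,0]  acc 0  |  →0  ↓0
  @1  [0,0]  acc 24  |  →24  ↓4
  @1  [1,0]  acc 14  |  →14  ↓7
  @2  [0,0]  acc 0  |  →0  ↓0
  @2  [1,0]  acc 8  |  →8  ↓4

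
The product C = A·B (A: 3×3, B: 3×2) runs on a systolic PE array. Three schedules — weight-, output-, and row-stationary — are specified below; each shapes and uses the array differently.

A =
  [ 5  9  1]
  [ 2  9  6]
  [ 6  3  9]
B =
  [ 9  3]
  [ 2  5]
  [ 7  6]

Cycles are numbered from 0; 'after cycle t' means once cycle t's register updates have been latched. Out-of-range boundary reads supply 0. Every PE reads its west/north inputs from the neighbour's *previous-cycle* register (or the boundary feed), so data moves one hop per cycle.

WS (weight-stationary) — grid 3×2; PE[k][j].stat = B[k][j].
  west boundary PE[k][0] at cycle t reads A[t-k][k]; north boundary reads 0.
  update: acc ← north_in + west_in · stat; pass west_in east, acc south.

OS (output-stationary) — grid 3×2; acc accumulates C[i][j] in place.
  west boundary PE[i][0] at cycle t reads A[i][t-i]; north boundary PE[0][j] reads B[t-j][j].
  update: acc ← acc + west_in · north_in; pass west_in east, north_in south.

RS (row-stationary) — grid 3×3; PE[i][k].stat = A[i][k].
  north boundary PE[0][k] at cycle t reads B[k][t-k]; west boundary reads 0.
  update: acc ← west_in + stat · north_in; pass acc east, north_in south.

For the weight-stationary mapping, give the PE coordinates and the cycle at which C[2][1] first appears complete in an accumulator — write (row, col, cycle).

(row, col, cycle) = (2, 1, 5)

Under WS, C[2][1] lands at PE[2][1]:
  c0 r2c1: 0 / 0 / 0
  c1 r2c1: 0 / 0 / 0
  c2 r2c1: 0 / 0 / 0
  c3 r2c1: 66 / 1 / 66
  c4 r2c1: 87 / 6 / 87
  c5 r2c1: 87 / 9 / 87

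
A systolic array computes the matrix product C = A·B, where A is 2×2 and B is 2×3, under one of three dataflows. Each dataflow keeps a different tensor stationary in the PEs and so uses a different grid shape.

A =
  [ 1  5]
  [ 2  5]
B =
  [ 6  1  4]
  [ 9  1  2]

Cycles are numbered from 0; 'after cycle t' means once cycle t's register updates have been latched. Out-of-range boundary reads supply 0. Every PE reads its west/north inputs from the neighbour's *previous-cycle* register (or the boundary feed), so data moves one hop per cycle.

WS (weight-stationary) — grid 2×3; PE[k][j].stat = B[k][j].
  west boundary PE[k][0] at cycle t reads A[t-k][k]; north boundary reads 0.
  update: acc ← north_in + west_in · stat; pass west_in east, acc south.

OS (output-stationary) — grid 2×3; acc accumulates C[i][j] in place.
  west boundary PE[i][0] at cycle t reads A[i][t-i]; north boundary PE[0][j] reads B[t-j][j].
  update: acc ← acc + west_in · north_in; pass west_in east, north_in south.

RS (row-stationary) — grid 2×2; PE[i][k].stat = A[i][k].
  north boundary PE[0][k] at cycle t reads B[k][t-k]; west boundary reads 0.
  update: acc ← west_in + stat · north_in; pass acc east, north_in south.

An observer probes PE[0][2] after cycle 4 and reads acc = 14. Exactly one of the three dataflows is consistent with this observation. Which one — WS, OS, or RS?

Under WS (2×3), PE[0][2]:
  c0 r0c2: 0 / 0 / 0
  c1 r0c2: 0 / 0 / 0
  c2 r0c2: 4 / 1 / 4
  c3 r0c2: 8 / 2 / 8
  c4 r0c2: 0 / 0 / 0
Under OS (2×3), PE[0][2]:
  c0 r0c2: 0 / 0 / 0
  c1 r0c2: 0 / 0 / 0
  c2 r0c2: 4 / 1 / 4
  c3 r0c2: 14 / 5 / 2
  c4 r0c2: 14 / 0 / 0
— RS: 2×2 array has no PE[0][2].

dataflow = OS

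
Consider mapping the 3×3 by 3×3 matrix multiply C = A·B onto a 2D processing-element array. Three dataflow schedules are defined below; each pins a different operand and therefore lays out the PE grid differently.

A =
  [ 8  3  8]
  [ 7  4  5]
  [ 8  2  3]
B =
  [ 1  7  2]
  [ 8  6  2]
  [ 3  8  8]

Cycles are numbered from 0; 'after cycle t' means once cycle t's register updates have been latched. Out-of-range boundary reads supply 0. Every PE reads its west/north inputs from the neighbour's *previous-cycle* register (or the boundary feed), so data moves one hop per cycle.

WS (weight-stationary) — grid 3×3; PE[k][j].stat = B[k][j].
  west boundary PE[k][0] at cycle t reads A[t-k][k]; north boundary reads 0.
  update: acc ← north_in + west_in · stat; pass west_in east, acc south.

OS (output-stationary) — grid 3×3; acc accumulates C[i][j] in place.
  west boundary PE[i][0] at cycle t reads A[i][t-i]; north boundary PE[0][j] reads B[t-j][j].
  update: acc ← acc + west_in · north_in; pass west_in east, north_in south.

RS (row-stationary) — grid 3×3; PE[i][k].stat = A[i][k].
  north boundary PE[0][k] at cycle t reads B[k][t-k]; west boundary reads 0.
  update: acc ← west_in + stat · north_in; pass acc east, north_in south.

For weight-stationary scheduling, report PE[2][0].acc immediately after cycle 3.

PE[2][0].acc = 54

WS on a 3×3 grid — tracing PE[2][0] and its feeders:
  @0  [1,0]  acc 0  |  →0  ↓0
  @0  [2,0]  acc 0  |  →0  ↓0
  @1  [1,0]  acc 32  |  →3  ↓32
  @1  [2,0]  acc 0  |  →0  ↓0
  @2  [1,0]  acc 39  |  →4  ↓39
  @2  [2,0]  acc 56  |  →8  ↓56
  @3  [1,0]  acc 24  |  →2  ↓24
  @3  [2,0]  acc 54  |  →5  ↓54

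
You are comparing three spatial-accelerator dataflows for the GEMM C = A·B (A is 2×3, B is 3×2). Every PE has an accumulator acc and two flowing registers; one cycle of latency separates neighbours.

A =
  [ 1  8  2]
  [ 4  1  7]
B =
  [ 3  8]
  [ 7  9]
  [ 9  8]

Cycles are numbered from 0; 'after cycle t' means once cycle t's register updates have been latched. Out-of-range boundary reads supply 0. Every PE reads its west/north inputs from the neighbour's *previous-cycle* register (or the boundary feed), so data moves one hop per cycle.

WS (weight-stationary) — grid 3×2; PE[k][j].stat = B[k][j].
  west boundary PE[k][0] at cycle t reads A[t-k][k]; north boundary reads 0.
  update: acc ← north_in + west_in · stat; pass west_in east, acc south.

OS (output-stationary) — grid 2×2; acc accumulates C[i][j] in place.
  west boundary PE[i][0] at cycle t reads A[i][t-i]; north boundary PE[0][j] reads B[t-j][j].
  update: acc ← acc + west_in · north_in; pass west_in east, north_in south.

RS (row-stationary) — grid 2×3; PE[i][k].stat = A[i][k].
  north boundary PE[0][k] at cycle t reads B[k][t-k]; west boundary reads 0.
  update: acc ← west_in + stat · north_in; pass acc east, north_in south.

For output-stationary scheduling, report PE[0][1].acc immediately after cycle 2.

Tracing OS — 2×2 array, target PE[0][1]:
  t=0 PE[0][0]: acc=3 h=1 v=3
  t=0 PE[0][1]: acc=0 h=0 v=0
  t=1 PE[0][0]: acc=59 h=8 v=7
  t=1 PE[0][1]: acc=8 h=1 v=8
  t=2 PE[0][0]: acc=77 h=2 v=9
  t=2 PE[0][1]: acc=80 h=8 v=9

PE[0][1].acc = 80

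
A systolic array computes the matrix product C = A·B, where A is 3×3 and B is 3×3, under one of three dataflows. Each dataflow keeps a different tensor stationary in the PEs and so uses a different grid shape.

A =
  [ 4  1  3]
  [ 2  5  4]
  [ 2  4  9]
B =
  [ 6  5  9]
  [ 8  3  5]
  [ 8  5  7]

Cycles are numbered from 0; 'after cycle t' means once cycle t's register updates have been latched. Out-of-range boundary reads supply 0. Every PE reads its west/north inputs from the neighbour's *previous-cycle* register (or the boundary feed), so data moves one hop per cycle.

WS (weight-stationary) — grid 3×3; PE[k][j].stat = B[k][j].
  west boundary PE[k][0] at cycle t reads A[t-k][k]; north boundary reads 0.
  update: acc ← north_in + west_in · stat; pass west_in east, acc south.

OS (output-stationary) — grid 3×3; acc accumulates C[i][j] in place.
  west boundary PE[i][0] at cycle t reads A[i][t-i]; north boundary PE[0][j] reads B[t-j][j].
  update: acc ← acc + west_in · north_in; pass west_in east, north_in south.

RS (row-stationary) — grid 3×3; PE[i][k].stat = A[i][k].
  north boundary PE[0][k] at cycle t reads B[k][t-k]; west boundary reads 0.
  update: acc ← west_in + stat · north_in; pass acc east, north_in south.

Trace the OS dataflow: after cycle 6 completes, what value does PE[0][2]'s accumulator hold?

Tracing OS — 3×3 array, target PE[0][2]:
  c0 r0c1: 0 / 0 / 0
  c0 r0c2: 0 / 0 / 0
  c1 r0c1: 20 / 4 / 5
  c1 r0c2: 0 / 0 / 0
  c2 r0c1: 23 / 1 / 3
  c2 r0c2: 36 / 4 / 9
  c3 r0c1: 38 / 3 / 5
  c3 r0c2: 41 / 1 / 5
  c4 r0c1: 38 / 0 / 0
  c4 r0c2: 62 / 3 / 7
  c5 r0c1: 38 / 0 / 0
  c5 r0c2: 62 / 0 / 0
  c6 r0c1: 38 / 0 / 0
  c6 r0c2: 62 / 0 / 0

PE[0][2].acc = 62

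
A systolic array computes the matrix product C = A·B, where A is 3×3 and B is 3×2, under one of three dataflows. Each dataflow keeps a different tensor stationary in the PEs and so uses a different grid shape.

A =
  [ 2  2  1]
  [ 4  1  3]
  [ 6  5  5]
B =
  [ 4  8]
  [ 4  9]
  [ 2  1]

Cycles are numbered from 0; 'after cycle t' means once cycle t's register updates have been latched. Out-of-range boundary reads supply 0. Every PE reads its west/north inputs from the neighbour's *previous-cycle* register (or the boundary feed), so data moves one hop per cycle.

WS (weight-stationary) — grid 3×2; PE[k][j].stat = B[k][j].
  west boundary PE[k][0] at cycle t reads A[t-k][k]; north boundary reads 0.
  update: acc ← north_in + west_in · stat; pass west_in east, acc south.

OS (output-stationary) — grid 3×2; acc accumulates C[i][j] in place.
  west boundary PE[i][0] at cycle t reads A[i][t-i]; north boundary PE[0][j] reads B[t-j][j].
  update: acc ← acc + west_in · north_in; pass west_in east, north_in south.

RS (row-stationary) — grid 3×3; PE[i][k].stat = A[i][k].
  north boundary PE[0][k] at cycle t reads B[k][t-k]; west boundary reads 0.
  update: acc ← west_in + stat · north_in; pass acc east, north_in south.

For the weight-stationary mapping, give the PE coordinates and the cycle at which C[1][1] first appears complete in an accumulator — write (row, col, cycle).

(row, col, cycle) = (2, 1, 4)

WS — PE[2][1] is where C[1][1] collects:
  c0 r2c1: 0 / 0 / 0
  c1 r2c1: 0 / 0 / 0
  c2 r2c1: 0 / 0 / 0
  c3 r2c1: 35 / 1 / 35
  c4 r2c1: 44 / 3 / 44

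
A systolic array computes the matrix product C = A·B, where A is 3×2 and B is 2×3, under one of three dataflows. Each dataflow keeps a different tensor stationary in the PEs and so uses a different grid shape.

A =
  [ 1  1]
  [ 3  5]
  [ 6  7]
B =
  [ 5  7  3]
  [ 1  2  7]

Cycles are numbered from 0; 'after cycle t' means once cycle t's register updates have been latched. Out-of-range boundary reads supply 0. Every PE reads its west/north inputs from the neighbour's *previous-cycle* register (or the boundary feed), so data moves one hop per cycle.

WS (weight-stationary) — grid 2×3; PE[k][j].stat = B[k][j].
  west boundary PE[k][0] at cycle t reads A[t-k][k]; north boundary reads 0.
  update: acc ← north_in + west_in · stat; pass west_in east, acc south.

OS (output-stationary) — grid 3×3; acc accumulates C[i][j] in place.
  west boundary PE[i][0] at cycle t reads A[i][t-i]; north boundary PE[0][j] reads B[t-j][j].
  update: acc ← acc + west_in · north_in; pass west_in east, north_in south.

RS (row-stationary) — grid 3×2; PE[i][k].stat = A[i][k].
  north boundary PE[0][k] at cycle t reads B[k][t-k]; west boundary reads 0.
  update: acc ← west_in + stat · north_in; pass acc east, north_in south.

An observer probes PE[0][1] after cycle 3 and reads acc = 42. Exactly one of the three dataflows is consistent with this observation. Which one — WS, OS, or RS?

dataflow = WS

— WS: 2×3; PE[0][1] trace:
  0: (0,1).acc=0  regs=<0,0>
  1: (0,1).acc=7  regs=<1,7>
  2: (0,1).acc=21  regs=<3,21>
  3: (0,1).acc=42  regs=<6,42>
— OS: 3×3; PE[0][1] trace:
  0: (0,1).acc=0  regs=<0,0>
  1: (0,1).acc=7  regs=<1,7>
  2: (0,1).acc=9  regs=<1,2>
  3: (0,1).acc=9  regs=<0,0>
— RS: 3×2; PE[0][1] trace:
  0: (0,1).acc=0  regs=<0,0>
  1: (0,1).acc=6  regs=<6,1>
  2: (0,1).acc=9  regs=<9,2>
  3: (0,1).acc=10  regs=<10,7>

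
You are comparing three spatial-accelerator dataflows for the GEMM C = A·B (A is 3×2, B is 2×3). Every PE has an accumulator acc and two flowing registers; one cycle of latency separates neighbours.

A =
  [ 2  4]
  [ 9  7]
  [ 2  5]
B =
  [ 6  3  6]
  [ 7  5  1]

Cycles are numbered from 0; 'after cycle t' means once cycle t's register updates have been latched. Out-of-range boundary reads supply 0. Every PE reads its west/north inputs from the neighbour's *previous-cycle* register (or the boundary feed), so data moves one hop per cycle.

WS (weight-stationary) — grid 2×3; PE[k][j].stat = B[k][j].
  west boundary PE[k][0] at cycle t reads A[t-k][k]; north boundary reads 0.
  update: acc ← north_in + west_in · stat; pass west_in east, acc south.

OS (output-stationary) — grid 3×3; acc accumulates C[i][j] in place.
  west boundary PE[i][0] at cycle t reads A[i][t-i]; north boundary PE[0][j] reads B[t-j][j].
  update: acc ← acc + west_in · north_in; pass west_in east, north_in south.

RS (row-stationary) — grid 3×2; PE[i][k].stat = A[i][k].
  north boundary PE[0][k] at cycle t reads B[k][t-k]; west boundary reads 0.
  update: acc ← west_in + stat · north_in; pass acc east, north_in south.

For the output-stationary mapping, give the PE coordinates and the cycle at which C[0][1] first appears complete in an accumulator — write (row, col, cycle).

(row, col, cycle) = (0, 1, 2)

OS — PE[0][1] is where C[0][1] collects:
  c0 r0c1: 0 / 0 / 0
  c1 r0c1: 6 / 2 / 3
  c2 r0c1: 26 / 4 / 5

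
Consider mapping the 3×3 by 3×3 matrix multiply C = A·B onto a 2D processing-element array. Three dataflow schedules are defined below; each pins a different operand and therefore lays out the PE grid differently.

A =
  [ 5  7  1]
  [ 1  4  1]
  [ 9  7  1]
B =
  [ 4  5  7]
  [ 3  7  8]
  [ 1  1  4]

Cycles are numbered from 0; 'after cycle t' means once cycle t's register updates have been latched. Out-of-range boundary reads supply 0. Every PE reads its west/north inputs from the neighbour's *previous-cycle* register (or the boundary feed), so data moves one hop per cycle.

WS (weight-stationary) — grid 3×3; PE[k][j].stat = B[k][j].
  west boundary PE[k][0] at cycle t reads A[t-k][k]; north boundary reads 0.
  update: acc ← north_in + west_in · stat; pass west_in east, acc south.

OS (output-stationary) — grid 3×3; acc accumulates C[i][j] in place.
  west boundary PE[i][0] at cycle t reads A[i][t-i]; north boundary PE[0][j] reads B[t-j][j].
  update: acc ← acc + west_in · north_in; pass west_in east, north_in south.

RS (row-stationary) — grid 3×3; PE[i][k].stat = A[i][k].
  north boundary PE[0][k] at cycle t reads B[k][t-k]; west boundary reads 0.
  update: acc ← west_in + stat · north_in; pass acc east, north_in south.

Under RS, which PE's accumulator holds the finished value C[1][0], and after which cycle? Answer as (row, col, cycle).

(row, col, cycle) = (1, 2, 3)

Under RS, C[1][0] lands at PE[1][2]:
  step 0 · PE1,2: acc=0; fwd→0 fwd↓0
  step 1 · PE1,2: acc=0; fwd→0 fwd↓0
  step 2 · PE1,2: acc=0; fwd→0 fwd↓0
  step 3 · PE1,2: acc=17; fwd→17 fwd↓1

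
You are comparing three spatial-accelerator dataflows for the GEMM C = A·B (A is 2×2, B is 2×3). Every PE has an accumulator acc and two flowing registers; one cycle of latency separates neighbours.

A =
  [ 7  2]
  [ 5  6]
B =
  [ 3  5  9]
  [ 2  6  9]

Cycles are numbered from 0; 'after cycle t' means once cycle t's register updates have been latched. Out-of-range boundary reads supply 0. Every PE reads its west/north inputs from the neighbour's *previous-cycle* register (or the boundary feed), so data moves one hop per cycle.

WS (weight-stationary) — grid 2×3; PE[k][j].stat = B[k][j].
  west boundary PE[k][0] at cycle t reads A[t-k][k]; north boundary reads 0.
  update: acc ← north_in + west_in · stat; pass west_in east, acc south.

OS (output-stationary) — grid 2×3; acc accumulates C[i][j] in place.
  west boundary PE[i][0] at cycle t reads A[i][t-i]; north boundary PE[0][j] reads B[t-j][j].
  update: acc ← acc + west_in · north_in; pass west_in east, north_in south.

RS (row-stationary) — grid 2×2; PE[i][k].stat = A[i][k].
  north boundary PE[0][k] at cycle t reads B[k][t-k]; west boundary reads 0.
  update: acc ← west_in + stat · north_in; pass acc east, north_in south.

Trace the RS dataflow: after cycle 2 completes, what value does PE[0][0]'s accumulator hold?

PE[0][0].acc = 63

RS 2×2: PE[0][0] cycle-by-cycle (with neighbour feeds):
  after 0 — PE[0][0] acc=21, pass-E 21, pass-S 3
  after 1 — PE[0][0] acc=35, pass-E 35, pass-S 5
  after 2 — PE[0][0] acc=63, pass-E 63, pass-S 9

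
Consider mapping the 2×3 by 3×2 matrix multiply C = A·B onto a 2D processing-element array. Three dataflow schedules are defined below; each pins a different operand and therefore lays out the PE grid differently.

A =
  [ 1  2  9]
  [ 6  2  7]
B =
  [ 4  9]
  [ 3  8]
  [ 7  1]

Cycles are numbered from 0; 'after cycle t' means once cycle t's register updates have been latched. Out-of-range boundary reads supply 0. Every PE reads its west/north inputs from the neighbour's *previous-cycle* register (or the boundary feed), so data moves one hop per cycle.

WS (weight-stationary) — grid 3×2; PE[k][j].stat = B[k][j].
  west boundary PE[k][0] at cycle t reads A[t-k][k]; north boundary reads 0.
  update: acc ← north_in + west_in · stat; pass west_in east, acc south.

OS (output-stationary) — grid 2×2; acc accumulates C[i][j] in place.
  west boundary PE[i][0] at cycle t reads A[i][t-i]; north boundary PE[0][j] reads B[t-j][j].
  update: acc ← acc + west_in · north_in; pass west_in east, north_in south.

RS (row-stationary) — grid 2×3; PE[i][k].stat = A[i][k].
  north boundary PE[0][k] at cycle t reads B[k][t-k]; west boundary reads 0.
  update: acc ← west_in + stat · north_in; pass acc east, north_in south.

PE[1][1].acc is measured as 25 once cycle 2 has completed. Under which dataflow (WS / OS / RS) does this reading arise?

WS [3×2] PE[1][1] across cycles:
  cycle 0: PE[1][1] → acc 0, east 0, south 0
  cycle 1: PE[1][1] → acc 0, east 0, south 0
  cycle 2: PE[1][1] → acc 25, east 2, south 25
OS [2×2] PE[1][1] across cycles:
  cycle 0: PE[1][1] → acc 0, east 0, south 0
  cycle 1: PE[1][1] → acc 0, east 0, south 0
  cycle 2: PE[1][1] → acc 54, east 6, south 9
RS [2×3] PE[1][1] across cycles:
  cycle 0: PE[1][1] → acc 0, east 0, south 0
  cycle 1: PE[1][1] → acc 0, east 0, south 0
  cycle 2: PE[1][1] → acc 30, east 30, south 3

dataflow = WS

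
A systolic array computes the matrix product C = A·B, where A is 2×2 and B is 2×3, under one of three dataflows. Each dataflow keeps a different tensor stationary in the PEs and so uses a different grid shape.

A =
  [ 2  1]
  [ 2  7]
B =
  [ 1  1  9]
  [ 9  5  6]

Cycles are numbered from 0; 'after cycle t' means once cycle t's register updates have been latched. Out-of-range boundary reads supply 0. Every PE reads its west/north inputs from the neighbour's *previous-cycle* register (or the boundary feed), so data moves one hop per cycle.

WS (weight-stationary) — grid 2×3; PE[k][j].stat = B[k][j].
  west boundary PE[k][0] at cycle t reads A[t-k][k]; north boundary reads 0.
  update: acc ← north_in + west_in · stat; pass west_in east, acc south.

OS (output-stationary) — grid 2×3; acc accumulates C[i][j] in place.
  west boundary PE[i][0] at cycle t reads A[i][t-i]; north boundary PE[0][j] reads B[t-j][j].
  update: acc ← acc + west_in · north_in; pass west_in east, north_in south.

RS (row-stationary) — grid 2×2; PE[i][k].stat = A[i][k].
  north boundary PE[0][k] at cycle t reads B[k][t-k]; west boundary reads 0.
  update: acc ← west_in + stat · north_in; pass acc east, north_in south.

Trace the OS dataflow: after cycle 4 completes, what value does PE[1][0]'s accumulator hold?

PE[1][0].acc = 65

OS (2×3). Following PE[1][0] plus its west/north inputs:
  cycle 0: PE[0][0] → acc 2, east 2, south 1
  cycle 0: PE[1][0] → acc 0, east 0, south 0
  cycle 1: PE[0][0] → acc 11, east 1, south 9
  cycle 1: PE[1][0] → acc 2, east 2, south 1
  cycle 2: PE[0][0] → acc 11, east 0, south 0
  cycle 2: PE[1][0] → acc 65, east 7, south 9
  cycle 3: PE[0][0] → acc 11, east 0, south 0
  cycle 3: PE[1][0] → acc 65, east 0, south 0
  cycle 4: PE[0][0] → acc 11, east 0, south 0
  cycle 4: PE[1][0] → acc 65, east 0, south 0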